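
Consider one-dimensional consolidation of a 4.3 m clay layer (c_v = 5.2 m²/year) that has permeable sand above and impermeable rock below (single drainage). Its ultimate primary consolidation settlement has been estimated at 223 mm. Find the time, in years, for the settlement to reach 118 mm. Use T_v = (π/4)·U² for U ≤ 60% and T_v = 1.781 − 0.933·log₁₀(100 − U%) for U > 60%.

t ≈ 0.782 years

Drainage path length: H_d = H = 4.3 m (single drainage).
U = S(t)/S_ult = 118/223 = 0.5291.
U ≤ 60%: T_v = (π/4)·U² = (π/4)×0.52915² = 0.21991.
t = T_v·H_d²/c_v = 0.21991×4.3²/5.2 = 0.7819 years.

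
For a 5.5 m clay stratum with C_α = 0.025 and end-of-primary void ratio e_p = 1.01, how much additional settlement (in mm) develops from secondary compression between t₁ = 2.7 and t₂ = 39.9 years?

Secondary compression: S_s = C_α·H/(1+e_p)·log₁₀(t₂/t₁)
S_s = 0.025×5.5/(1+1.01)×log₁₀(39.9/2.7)
    = 0.06841 × 1.17 = 0.08001 m

S_s ≈ 80 mm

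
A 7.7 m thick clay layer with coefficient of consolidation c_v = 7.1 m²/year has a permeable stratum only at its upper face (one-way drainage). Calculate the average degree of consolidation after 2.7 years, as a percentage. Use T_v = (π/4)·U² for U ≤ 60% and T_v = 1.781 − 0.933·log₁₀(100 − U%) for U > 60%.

Drainage path length: H_d = H = 7.7 m (single drainage).
T_v = c_v·t/H_d² = 7.1×2.7/7.7² = 0.32333.
T_v = 0.32333 corresponds to the U > 60% branch:
U = 1 − 10^((1.781 − T_v)/0.933)/100 = 0.635

U ≈ 63.5 %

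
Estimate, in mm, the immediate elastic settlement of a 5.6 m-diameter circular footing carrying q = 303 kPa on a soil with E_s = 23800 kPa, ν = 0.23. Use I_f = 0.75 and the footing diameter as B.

Immediate (elastic) settlement: S_e = q·B·(1−ν²)/E_s · I_f.
S_e = 303 × 5.6 × (1 − 0.23²) / 23800 × 0.75
    = 303 × 5.6 × 0.9471 / 23800 × 0.75
    = 0.05064 m = 50.64 mm

S_e ≈ 50.6 mm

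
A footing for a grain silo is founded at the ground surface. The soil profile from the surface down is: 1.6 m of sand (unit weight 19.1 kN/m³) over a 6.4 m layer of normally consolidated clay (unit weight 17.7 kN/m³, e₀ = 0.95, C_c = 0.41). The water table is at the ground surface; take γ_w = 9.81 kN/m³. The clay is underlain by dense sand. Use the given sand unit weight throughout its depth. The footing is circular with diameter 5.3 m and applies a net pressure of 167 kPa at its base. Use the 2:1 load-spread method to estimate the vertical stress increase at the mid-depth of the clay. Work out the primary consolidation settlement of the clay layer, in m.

S_c ≈ 0.446 m

Mid-depth of clay below the ground surface: z = 1.6 + 6.4/2 = 4.8 m.
Total vertical stress at mid-clay: σ_v = 19.1×1.6 + 17.7×3.2 = 87.2 kPa.
Pore pressure: u = 9.81×(4.8 − 0) = 47.088 kPa.
Initial effective stress: σ'_0 = σ_v − u = 87.2 − 47.088 = 40.112 kPa.
Stress increase at mid-clay by the 2:1 spreading method:
Δσ ≈ qD²/(D+z)² = 167×5.3²/(5.3+4.8)² = 45.986 kPa
Final effective stress: σ'_f = σ'_0 + Δσ = 40.112 + 45.986 = 86.098 kPa.
Normally consolidated clay, so the full stress increment lies on the virgin compression line:
S_c = C_c·H/(1+e₀)·log₁₀(σ'_f/σ'_0) = 0.41×6.4/(1+0.95)×log₁₀(86.098/40.112)
    = 1.3456 × 0.33172 = 0.4464 m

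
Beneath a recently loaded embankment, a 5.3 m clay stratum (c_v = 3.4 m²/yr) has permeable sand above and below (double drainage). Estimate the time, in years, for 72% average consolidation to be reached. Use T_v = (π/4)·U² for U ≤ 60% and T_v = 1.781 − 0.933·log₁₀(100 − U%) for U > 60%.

t ≈ 0.89 years

Drainage path length: H_d = H/2 = 2.65 m (double drainage).
U > 60%: T_v = 1.781 − 0.933·log₁₀(100 − 72) = 0.4308.
t = T_v·H_d²/c_v = 0.4308×2.65²/3.4 = 0.8898 years.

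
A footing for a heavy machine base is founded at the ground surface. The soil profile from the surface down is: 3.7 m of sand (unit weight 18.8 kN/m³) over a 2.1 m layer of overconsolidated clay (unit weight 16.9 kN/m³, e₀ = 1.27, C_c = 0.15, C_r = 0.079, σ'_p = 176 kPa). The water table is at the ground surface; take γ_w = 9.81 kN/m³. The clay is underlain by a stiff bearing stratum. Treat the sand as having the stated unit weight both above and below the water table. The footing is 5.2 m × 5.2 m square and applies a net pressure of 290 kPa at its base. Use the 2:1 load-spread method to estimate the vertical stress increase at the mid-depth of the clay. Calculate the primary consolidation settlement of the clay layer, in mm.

Mid-depth of clay below the ground surface: z = 3.7 + 2.1/2 = 4.75 m.
Total vertical stress at mid-clay: σ_v = 18.8×3.7 + 16.9×1.05 = 87.305 kPa.
Pore pressure: u = 9.81×(4.75 − 0) = 46.598 kPa.
Initial effective stress: σ'_0 = σ_v − u = 87.305 − 46.598 = 40.707 kPa.
Stress increase at mid-clay by the 2:1 spreading method:
Δσ = qBL/((B+z)(L+z)) = 290×5.2×5.2/((5.2+4.75)(5.2+4.75)) = 79.206 kPa
Final effective stress: σ'_f = 40.707 + 79.206 = 119.91 kPa.
σ'_f = 119.91 ≤ σ'_p = 176 kPa, so the clay remains overconsolidated and only the recompression index applies:
S_c = C_r·H/(1+e₀)·log₁₀(σ'_f/σ'_0) = 0.079×2.1/2.27×log₁₀(119.91/40.707)
    = 0.073084 × 0.46919 = 0.03429 m

S_c ≈ 34.3 mm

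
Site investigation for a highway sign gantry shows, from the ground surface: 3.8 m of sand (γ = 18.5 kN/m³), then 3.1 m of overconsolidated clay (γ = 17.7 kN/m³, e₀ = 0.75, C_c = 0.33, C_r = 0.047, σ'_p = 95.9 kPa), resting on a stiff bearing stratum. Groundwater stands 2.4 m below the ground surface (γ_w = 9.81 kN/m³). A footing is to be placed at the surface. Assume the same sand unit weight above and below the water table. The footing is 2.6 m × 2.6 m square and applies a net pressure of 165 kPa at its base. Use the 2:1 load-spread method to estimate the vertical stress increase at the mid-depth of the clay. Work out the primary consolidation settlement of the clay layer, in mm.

Mid-depth of clay below the ground surface: z = 3.8 + 3.1/2 = 5.35 m.
Total vertical stress at mid-clay: σ_v = 18.5×3.8 + 17.7×1.55 = 97.735 kPa.
Pore pressure: u = 9.81×(5.35 − 2.4) = 28.94 kPa.
Initial effective stress: σ'_0 = σ_v − u = 97.735 − 28.94 = 68.795 kPa.
Stress increase at mid-clay by the 2:1 spreading method:
Δσ = qBL/((B+z)(L+z)) = 165×2.6×2.6/((2.6+5.35)(2.6+5.35)) = 17.648 kPa
Final effective stress: σ'_f = 68.795 + 17.648 = 86.443 kPa.
σ'_f = 86.443 ≤ σ'_p = 95.9 kPa, so the clay remains overconsolidated and only the recompression index applies:
S_c = C_r·H/(1+e₀)·log₁₀(σ'_f/σ'_0) = 0.047×3.1/1.75×log₁₀(86.443/68.795)
    = 0.083256 × 0.099173 = 0.008257 m

S_c ≈ 8.26 mm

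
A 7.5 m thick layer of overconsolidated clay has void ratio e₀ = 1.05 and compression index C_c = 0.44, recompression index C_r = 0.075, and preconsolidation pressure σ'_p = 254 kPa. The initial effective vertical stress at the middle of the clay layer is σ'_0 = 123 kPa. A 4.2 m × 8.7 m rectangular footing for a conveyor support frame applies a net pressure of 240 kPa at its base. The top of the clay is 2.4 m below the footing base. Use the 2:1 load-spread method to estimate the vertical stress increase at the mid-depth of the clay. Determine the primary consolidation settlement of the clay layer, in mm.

Mid-depth of clay below the footing base: z = 2.4 + 7.5/2 = 6.15 m.
Stress increase at mid-clay by the 2:1 spreading method:
Δσ = qBL/((B+z)(L+z)) = 240×4.2×8.7/((4.2+6.15)(8.7+6.15)) = 57.058 kPa
Final effective stress: σ'_f = 123 + 57.058 = 180.06 kPa.
σ'_f = 180.06 ≤ σ'_p = 254 kPa, so the clay remains overconsolidated and only the recompression index applies:
S_c = C_r·H/(1+e₀)·log₁₀(σ'_f/σ'_0) = 0.075×7.5/2.05×log₁₀(180.06/123)
    = 0.27439 × 0.16551 = 0.04541 m

S_c ≈ 45.4 mm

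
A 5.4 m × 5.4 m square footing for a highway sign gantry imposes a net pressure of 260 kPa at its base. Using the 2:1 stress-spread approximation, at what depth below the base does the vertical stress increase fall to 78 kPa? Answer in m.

2:1 spreading — at depth z the loaded area has grown by z in each plan dimension:
qB²/(B+z)² = Δσ_z ⇒ z = B(√(q/Δσ_z) − 1) = 5.4×(√(260/78) − 1) = 4.459 m

z ≈ 4.46 m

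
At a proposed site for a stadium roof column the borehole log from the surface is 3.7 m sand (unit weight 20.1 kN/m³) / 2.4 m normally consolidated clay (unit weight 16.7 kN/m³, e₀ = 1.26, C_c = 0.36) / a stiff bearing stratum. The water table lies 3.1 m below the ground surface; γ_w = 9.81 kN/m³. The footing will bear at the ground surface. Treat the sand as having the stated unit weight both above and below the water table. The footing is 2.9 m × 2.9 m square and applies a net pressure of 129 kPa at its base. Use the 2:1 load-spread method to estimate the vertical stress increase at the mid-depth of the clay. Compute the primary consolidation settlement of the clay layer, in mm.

Mid-depth of clay below the ground surface: z = 3.7 + 2.4/2 = 4.9 m.
Total vertical stress at mid-clay: σ_v = 20.1×3.7 + 16.7×1.2 = 94.41 kPa.
Pore pressure: u = 9.81×(4.9 − 3.1) = 17.658 kPa.
Initial effective stress: σ'_0 = σ_v − u = 94.41 − 17.658 = 76.752 kPa.
Stress increase at mid-clay by the 2:1 spreading method:
Δσ = qBL/((B+z)(L+z)) = 129×2.9×2.9/((2.9+4.9)(2.9+4.9)) = 17.832 kPa
Final effective stress: σ'_f = σ'_0 + Δσ = 76.752 + 17.832 = 94.584 kPa.
Normally consolidated clay, so the full stress increment lies on the virgin compression line:
S_c = C_c·H/(1+e₀)·log₁₀(σ'_f/σ'_0) = 0.36×2.4/(1+1.26)×log₁₀(94.584/76.752)
    = 0.3823 × 0.090728 = 0.03469 m

S_c ≈ 34.7 mm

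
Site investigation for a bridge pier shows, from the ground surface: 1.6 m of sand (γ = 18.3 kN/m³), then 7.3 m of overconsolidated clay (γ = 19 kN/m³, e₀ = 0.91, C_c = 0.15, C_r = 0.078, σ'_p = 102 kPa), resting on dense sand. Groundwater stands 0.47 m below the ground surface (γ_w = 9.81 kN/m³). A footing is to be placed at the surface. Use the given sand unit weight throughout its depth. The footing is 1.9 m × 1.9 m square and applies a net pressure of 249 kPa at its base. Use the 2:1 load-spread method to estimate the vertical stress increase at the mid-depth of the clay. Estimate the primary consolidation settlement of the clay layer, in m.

Mid-depth of clay below the ground surface: z = 1.6 + 7.3/2 = 5.25 m.
Total vertical stress at mid-clay: σ_v = 18.3×1.6 + 19×3.65 = 98.63 kPa.
Pore pressure: u = 9.81×(5.25 − 0.47) = 46.892 kPa.
Initial effective stress: σ'_0 = σ_v − u = 98.63 − 46.892 = 51.738 kPa.
Stress increase at mid-clay by the 2:1 spreading method:
Δσ = qBL/((B+z)(L+z)) = 249×1.9×1.9/((1.9+5.25)(1.9+5.25)) = 17.583 kPa
Final effective stress: σ'_f = 51.738 + 17.583 = 69.321 kPa.
σ'_f = 69.321 ≤ σ'_p = 102 kPa, so the clay remains overconsolidated and only the recompression index applies:
S_c = C_r·H/(1+e₀)·log₁₀(σ'_f/σ'_0) = 0.078×7.3/1.91×log₁₀(69.321/51.738)
    = 0.29812 × 0.12706 = 0.03788 m

S_c ≈ 0.0379 m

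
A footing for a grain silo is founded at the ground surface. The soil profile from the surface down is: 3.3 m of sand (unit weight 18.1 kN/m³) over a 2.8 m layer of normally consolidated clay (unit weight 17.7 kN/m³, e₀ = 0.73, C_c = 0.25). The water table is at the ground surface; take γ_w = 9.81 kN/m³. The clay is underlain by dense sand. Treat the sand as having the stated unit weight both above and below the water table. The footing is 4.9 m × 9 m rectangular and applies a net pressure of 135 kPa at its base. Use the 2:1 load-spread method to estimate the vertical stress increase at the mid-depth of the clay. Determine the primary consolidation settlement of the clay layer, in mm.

Mid-depth of clay below the ground surface: z = 3.3 + 2.8/2 = 4.7 m.
Total vertical stress at mid-clay: σ_v = 18.1×3.3 + 17.7×1.4 = 84.51 kPa.
Pore pressure: u = 9.81×(4.7 − 0) = 46.107 kPa.
Initial effective stress: σ'_0 = σ_v − u = 84.51 − 46.107 = 38.403 kPa.
Stress increase at mid-clay by the 2:1 spreading method:
Δσ = qBL/((B+z)(L+z)) = 135×4.9×9/((4.9+4.7)(9+4.7)) = 45.267 kPa
Final effective stress: σ'_f = σ'_0 + Δσ = 38.403 + 45.267 = 83.67 kPa.
Normally consolidated clay, so the full stress increment lies on the virgin compression line:
S_c = C_c·H/(1+e₀)·log₁₀(σ'_f/σ'_0) = 0.25×2.8/(1+0.73)×log₁₀(83.67/38.403)
    = 0.40462 × 0.3382 = 0.1368 m

S_c ≈ 137 mm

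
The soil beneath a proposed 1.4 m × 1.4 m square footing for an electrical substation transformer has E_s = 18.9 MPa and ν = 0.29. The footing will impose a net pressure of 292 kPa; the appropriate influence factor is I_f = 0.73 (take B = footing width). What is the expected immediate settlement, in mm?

S_e ≈ 14.5 mm

Immediate (elastic) settlement: S_e = q·B·(1−ν²)/E_s · I_f.
E_s = 18.9 MPa = 18900 kPa.
S_e = 292 × 1.4 × (1 − 0.29²) / 18900 × 0.73
    = 292 × 1.4 × 0.9159 / 18900 × 0.73
    = 0.01446 m = 14.46 mm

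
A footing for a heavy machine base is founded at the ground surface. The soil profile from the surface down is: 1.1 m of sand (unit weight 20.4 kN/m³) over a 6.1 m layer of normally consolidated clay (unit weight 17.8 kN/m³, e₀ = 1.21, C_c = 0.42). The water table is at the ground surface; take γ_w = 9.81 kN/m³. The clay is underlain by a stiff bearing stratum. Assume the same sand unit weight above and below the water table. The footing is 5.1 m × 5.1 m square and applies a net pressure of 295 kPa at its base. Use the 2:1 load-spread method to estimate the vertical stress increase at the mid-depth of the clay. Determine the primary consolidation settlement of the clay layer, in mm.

Mid-depth of clay below the ground surface: z = 1.1 + 6.1/2 = 4.15 m.
Total vertical stress at mid-clay: σ_v = 20.4×1.1 + 17.8×3.05 = 76.73 kPa.
Pore pressure: u = 9.81×(4.15 − 0) = 40.712 kPa.
Initial effective stress: σ'_0 = σ_v − u = 76.73 − 40.712 = 36.018 kPa.
Stress increase at mid-clay by the 2:1 spreading method:
Δσ = qBL/((B+z)(L+z)) = 295×5.1×5.1/((5.1+4.15)(5.1+4.15)) = 89.677 kPa
Final effective stress: σ'_f = σ'_0 + Δσ = 36.018 + 89.677 = 125.7 kPa.
Normally consolidated clay, so the full stress increment lies on the virgin compression line:
S_c = C_c·H/(1+e₀)·log₁₀(σ'_f/σ'_0) = 0.42×6.1/(1+1.21)×log₁₀(125.7/36.018)
    = 1.1593 × 0.54282 = 0.6293 m

S_c ≈ 629 mm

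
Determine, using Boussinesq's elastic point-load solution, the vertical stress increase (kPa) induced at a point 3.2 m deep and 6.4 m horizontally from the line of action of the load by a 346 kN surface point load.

Boussinesq vertical stress below a point load on an elastic half-space:
Δσ_z = 3P/(2πz²) · [1 + (r/z)²]^(−5/2)
r/z = 6.4/3.2 = 2; [1+(r/z)²]^(−5/2) = 0.017889.
Δσ_z = 3×346/(2π×3.2²) × 0.017889 = 16.133 × 0.017889 = 0.2886 kPa

Δσ_z ≈ 0.289 kPa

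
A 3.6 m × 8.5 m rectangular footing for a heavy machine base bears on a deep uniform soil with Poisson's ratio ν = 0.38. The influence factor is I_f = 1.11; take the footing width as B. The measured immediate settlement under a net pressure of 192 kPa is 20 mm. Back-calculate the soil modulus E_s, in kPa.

E_s ≈ 32800 kPa

S_e = q·B·(1−ν²)/E_s · I_f  ⇒  E_s = q·B·(1−ν²)·I_f / S_e.
E_s = 192 × 3.6 × 0.8556 × 1.11 / 0.02 = 32820 kPa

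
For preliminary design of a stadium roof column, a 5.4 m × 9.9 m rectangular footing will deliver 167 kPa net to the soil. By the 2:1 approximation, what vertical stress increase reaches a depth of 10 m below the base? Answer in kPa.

By the 2:1 method the load spreads at 1 horizontal : 2 vertical, so at depth z the loaded area has grown by z in each plan dimension:
Δσ = qBL/((B+z)(L+z)) = 167×5.4×9.9/((5.4+10)(9.9+10)) = 29.132 kPa

Δσ_z ≈ 29.1 kPa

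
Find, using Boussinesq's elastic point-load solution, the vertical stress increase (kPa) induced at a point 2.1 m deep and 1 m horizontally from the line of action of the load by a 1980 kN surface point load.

Δσ_z ≈ 129 kPa

Boussinesq vertical stress below a point load on an elastic half-space:
Δσ_z = 3P/(2πz²) · [1 + (r/z)²]^(−5/2)
r/z = 1/2.1 = 0.47619; [1+(r/z)²]^(−5/2) = 0.59993.
Δσ_z = 3×1980/(2π×2.1²) × 0.59993 = 214.37 × 0.59993 = 128.6 kPa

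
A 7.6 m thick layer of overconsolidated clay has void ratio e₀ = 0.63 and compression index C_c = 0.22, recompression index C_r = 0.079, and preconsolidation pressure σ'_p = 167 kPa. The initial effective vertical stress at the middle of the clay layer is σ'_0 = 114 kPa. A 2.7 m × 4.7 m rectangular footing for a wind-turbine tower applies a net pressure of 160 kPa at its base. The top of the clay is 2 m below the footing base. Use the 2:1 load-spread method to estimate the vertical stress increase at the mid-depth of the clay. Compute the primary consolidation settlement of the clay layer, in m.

Mid-depth of clay below the footing base: z = 2 + 7.6/2 = 5.8 m.
Stress increase at mid-clay by the 2:1 spreading method:
Δσ = qBL/((B+z)(L+z)) = 160×2.7×4.7/((2.7+5.8)(4.7+5.8)) = 22.75 kPa
Final effective stress: σ'_f = 114 + 22.75 = 136.75 kPa.
σ'_f = 136.75 ≤ σ'_p = 167 kPa, so the clay remains overconsolidated and only the recompression index applies:
S_c = C_r·H/(1+e₀)·log₁₀(σ'_f/σ'_0) = 0.079×7.6/1.63×log₁₀(136.75/114)
    = 0.36835 × 0.079022 = 0.02911 m

S_c ≈ 0.0291 m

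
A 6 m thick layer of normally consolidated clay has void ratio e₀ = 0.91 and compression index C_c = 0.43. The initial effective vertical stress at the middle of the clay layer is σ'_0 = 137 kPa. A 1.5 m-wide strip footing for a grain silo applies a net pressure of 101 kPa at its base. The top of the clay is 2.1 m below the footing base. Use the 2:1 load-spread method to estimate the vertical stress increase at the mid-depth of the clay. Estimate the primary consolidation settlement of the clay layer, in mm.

S_c ≈ 90.9 mm

Mid-depth of clay below the footing base: z = 2.1 + 6/2 = 5.1 m.
Stress increase at mid-clay by the 2:1 spreading method:
Δσ = qB/(B+z) = 101×1.5/(1.5+5.1) = 22.955 kPa
Final effective stress: σ'_f = σ'_0 + Δσ = 137 + 22.955 = 159.95 kPa.
Normally consolidated clay, so the full stress increment lies on the virgin compression line:
S_c = C_c·H/(1+e₀)·log₁₀(σ'_f/σ'_0) = 0.43×6/(1+0.91)×log₁₀(159.95/137)
    = 1.3508 × 0.067264 = 0.09086 m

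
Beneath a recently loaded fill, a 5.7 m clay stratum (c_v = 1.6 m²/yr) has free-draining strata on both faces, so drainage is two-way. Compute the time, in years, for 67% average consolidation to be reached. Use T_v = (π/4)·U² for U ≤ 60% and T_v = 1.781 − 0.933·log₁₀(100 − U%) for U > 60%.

t ≈ 1.85 years

Drainage path length: H_d = H/2 = 2.85 m (double drainage).
U > 60%: T_v = 1.781 − 0.933·log₁₀(100 − 67) = 0.36423.
t = T_v·H_d²/c_v = 0.36423×2.85²/1.6 = 1.849 years.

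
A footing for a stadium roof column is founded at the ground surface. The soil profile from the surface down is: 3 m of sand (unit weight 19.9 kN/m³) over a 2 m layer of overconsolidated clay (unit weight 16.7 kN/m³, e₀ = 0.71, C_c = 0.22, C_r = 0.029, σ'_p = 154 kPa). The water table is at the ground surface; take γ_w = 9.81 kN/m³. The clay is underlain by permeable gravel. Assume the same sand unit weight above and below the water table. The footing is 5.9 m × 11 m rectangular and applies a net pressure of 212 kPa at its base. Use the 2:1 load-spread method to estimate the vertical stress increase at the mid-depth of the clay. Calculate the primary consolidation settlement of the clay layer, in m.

Mid-depth of clay below the ground surface: z = 3 + 2/2 = 4 m.
Total vertical stress at mid-clay: σ_v = 19.9×3 + 16.7×1 = 76.4 kPa.
Pore pressure: u = 9.81×(4 − 0) = 39.24 kPa.
Initial effective stress: σ'_0 = σ_v − u = 76.4 − 39.24 = 37.16 kPa.
Stress increase at mid-clay by the 2:1 spreading method:
Δσ = qBL/((B+z)(L+z)) = 212×5.9×11/((5.9+4)(11+4)) = 92.652 kPa
Final effective stress: σ'_f = 37.16 + 92.652 = 129.81 kPa.
σ'_f = 129.81 ≤ σ'_p = 154 kPa, so the clay remains overconsolidated and only the recompression index applies:
S_c = C_r·H/(1+e₀)·log₁₀(σ'_f/σ'_0) = 0.029×2/1.71×log₁₀(129.81/37.16)
    = 0.033918 × 0.54323 = 0.01843 m

S_c ≈ 0.0184 m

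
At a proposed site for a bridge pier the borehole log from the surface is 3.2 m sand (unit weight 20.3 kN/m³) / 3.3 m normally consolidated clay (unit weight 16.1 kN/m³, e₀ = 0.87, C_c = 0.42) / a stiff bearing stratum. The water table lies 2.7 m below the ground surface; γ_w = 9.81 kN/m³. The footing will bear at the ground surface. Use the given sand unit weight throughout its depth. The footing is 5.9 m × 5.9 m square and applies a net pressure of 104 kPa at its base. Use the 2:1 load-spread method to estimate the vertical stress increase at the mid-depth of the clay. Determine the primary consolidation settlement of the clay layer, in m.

S_c ≈ 0.118 m

Mid-depth of clay below the ground surface: z = 3.2 + 3.3/2 = 4.85 m.
Total vertical stress at mid-clay: σ_v = 20.3×3.2 + 16.1×1.65 = 91.525 kPa.
Pore pressure: u = 9.81×(4.85 − 2.7) = 21.091 kPa.
Initial effective stress: σ'_0 = σ_v − u = 91.525 − 21.091 = 70.434 kPa.
Stress increase at mid-clay by the 2:1 spreading method:
Δσ = qBL/((B+z)(L+z)) = 104×5.9×5.9/((5.9+4.85)(5.9+4.85)) = 31.327 kPa
Final effective stress: σ'_f = σ'_0 + Δσ = 70.434 + 31.327 = 101.76 kPa.
Normally consolidated clay, so the full stress increment lies on the virgin compression line:
S_c = C_c·H/(1+e₀)·log₁₀(σ'_f/σ'_0) = 0.42×3.3/(1+0.87)×log₁₀(101.76/70.434)
    = 0.74118 × 0.15979 = 0.1184 m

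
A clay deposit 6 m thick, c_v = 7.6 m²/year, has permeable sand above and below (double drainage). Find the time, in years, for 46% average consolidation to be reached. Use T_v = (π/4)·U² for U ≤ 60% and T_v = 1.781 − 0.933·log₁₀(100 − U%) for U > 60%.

t ≈ 0.197 years

Drainage path length: H_d = H/2 = 3 m (double drainage).
U ≤ 60%: T_v = (π/4)·U² = (π/4)×0.46² = 0.16619.
t = T_v·H_d²/c_v = 0.16619×3²/7.6 = 0.1968 years.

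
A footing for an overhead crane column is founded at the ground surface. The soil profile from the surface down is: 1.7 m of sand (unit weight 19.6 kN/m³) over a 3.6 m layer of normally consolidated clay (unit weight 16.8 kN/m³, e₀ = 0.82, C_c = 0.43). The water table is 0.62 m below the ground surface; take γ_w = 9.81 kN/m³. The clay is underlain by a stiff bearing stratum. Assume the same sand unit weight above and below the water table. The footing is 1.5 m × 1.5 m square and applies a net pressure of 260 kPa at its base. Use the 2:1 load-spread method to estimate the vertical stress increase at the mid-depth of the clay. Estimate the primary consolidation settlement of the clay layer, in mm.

Mid-depth of clay below the ground surface: z = 1.7 + 3.6/2 = 3.5 m.
Total vertical stress at mid-clay: σ_v = 19.6×1.7 + 16.8×1.8 = 63.56 kPa.
Pore pressure: u = 9.81×(3.5 − 0.62) = 28.253 kPa.
Initial effective stress: σ'_0 = σ_v − u = 63.56 − 28.253 = 35.307 kPa.
Stress increase at mid-clay by the 2:1 spreading method:
Δσ = qBL/((B+z)(L+z)) = 260×1.5×1.5/((1.5+3.5)(1.5+3.5)) = 23.4 kPa
Final effective stress: σ'_f = σ'_0 + Δσ = 35.307 + 23.4 = 58.707 kPa.
Normally consolidated clay, so the full stress increment lies on the virgin compression line:
S_c = C_c·H/(1+e₀)·log₁₀(σ'_f/σ'_0) = 0.43×3.6/(1+0.82)×log₁₀(58.707/35.307)
    = 0.85055 × 0.22083 = 0.1878 m

S_c ≈ 188 mm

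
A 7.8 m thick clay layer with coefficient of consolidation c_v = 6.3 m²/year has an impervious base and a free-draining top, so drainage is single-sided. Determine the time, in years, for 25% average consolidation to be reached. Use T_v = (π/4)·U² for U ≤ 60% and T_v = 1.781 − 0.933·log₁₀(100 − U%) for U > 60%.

Drainage path length: H_d = H = 7.8 m (single drainage).
U ≤ 60%: T_v = (π/4)·U² = (π/4)×0.25² = 0.049087.
t = T_v·H_d²/c_v = 0.049087×7.8²/6.3 = 0.474 years.

t ≈ 0.474 years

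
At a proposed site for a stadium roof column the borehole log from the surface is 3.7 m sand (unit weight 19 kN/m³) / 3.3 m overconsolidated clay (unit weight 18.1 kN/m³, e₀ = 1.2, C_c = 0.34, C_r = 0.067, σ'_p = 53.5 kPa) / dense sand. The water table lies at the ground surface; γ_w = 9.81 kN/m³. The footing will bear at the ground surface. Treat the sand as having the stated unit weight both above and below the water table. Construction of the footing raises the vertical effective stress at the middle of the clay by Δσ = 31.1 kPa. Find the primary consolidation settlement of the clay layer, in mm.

S_c ≈ 90.7 mm

Mid-depth of clay below the ground surface: z = 3.7 + 3.3/2 = 5.35 m.
Total vertical stress at mid-clay: σ_v = 19×3.7 + 18.1×1.65 = 100.16 kPa.
Pore pressure: u = 9.81×(5.35 − 0) = 52.483 kPa.
Initial effective stress: σ'_0 = σ_v − u = 100.16 − 52.483 = 47.677 kPa.
Final effective stress: σ'_f = 47.677 + 31.1 = 78.777 kPa.
σ'_f = 78.777 > σ'_p = 53.5 kPa, so the stress path crosses the preconsolidation pressure — recompression up to σ'_p, then virgin compression beyond:
S_c = H/(1+e₀)·[C_r·log₁₀(σ'_p/σ'_0) + C_c·log₁₀(σ'_f/σ'_p)]
    = 3.3/2.2 × [0.067×log₁₀(53.5/47.677) + 0.34×log₁₀(78.777/53.5)]
    = 1.5 × [0.003353 + 0.057136] = 0.09073 m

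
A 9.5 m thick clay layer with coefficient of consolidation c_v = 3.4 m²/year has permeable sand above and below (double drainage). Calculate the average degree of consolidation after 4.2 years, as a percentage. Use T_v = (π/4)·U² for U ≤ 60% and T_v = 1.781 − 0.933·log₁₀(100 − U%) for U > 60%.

U ≈ 83 %

Drainage path length: H_d = H/2 = 4.75 m (double drainage).
T_v = c_v·t/H_d² = 3.4×4.2/4.75² = 0.63291.
T_v = 0.63291 corresponds to the U > 60% branch:
U = 1 − 10^((1.781 − T_v)/0.933)/100 = 0.83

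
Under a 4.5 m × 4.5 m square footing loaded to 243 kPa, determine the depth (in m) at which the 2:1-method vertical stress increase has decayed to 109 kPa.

z ≈ 2.22 m

2:1 spreading — at depth z the loaded area has grown by z in each plan dimension:
qB²/(B+z)² = Δσ_z ⇒ z = B(√(q/Δσ_z) − 1) = 4.5×(√(243/109) − 1) = 2.219 m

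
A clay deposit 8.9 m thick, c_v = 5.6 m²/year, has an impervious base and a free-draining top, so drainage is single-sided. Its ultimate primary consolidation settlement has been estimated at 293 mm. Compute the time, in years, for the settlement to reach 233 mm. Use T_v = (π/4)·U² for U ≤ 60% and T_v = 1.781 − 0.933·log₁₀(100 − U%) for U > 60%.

Drainage path length: H_d = H = 8.9 m (single drainage).
U = S(t)/S_ult = 233/293 = 0.7952.
U > 60%: T_v = 1.781 − 0.933·log₁₀(100 − 79.522) = 0.55757.
t = T_v·H_d²/c_v = 0.55757×8.9²/5.6 = 7.887 years.

t ≈ 7.89 years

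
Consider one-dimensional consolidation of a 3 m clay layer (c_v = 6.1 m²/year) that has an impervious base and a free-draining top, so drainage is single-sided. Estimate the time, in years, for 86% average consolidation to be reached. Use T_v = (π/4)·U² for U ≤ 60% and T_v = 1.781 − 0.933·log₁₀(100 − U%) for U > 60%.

Drainage path length: H_d = H = 3 m (single drainage).
U > 60%: T_v = 1.781 − 0.933·log₁₀(100 − 86) = 0.71166.
t = T_v·H_d²/c_v = 0.71166×3²/6.1 = 1.05 years.

t ≈ 1.05 years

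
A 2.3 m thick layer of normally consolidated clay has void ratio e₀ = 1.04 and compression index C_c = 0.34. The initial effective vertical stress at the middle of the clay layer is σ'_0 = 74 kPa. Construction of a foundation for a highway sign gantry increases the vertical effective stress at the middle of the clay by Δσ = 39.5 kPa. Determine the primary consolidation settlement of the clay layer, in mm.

S_c ≈ 71.2 mm

Final effective stress: σ'_f = σ'_0 + Δσ = 74 + 39.5 = 113.5 kPa.
Normally consolidated clay, so the full stress increment lies on the virgin compression line:
S_c = C_c·H/(1+e₀)·log₁₀(σ'_f/σ'_0) = 0.34×2.3/(1+1.04)×log₁₀(113.5/74)
    = 0.38333 × 0.18576 = 0.07121 m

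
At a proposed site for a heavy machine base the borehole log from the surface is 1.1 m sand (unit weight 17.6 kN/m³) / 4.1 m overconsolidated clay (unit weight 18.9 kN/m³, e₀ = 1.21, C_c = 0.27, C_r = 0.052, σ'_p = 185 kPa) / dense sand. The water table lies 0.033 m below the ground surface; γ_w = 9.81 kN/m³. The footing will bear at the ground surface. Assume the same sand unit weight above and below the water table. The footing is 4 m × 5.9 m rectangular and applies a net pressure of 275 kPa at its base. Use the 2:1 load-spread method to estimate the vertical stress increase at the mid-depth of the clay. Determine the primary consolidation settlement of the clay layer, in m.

Mid-depth of clay below the ground surface: z = 1.1 + 4.1/2 = 3.15 m.
Total vertical stress at mid-clay: σ_v = 17.6×1.1 + 18.9×2.05 = 58.105 kPa.
Pore pressure: u = 9.81×(3.15 − 0.033) = 30.578 kPa.
Initial effective stress: σ'_0 = σ_v − u = 58.105 − 30.578 = 27.527 kPa.
Stress increase at mid-clay by the 2:1 spreading method:
Δσ = qBL/((B+z)(L+z)) = 275×4×5.9/((4+3.15)(5.9+3.15)) = 100.3 kPa
Final effective stress: σ'_f = 27.527 + 100.3 = 127.83 kPa.
σ'_f = 127.83 ≤ σ'_p = 185 kPa, so the clay remains overconsolidated and only the recompression index applies:
S_c = C_r·H/(1+e₀)·log₁₀(σ'_f/σ'_0) = 0.052×4.1/2.21×log₁₀(127.83/27.527)
    = 0.09647 × 0.66687 = 0.06433 m

S_c ≈ 0.0643 m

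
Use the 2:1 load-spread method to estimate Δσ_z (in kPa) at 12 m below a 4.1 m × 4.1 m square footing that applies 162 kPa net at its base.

Δσ_z ≈ 10.5 kPa

By the 2:1 method the load spreads at 1 horizontal : 2 vertical, so at depth z the loaded area has grown by z in each plan dimension:
Δσ = qBL/((B+z)(L+z)) = 162×4.1×4.1/((4.1+12)(4.1+12)) = 10.506 kPa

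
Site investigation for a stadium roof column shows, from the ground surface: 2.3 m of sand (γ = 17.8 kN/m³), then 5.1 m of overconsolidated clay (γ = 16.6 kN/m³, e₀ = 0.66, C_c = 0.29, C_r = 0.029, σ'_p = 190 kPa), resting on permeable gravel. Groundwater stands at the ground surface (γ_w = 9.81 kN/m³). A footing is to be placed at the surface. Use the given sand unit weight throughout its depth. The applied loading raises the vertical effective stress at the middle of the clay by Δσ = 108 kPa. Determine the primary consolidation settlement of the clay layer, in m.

Mid-depth of clay below the ground surface: z = 2.3 + 5.1/2 = 4.85 m.
Total vertical stress at mid-clay: σ_v = 17.8×2.3 + 16.6×2.55 = 83.27 kPa.
Pore pressure: u = 9.81×(4.85 − 0) = 47.578 kPa.
Initial effective stress: σ'_0 = σ_v − u = 83.27 − 47.578 = 35.692 kPa.
Final effective stress: σ'_f = 35.692 + 108 = 143.69 kPa.
σ'_f = 143.69 ≤ σ'_p = 190 kPa, so the clay remains overconsolidated and only the recompression index applies:
S_c = C_r·H/(1+e₀)·log₁₀(σ'_f/σ'_0) = 0.029×5.1/1.66×log₁₀(143.69/35.692)
    = 0.089097 × 0.60486 = 0.05389 m

S_c ≈ 0.0539 m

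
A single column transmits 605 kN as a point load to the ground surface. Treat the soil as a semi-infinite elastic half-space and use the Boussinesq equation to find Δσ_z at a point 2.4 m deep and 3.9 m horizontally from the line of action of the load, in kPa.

Δσ_z ≈ 1.98 kPa

Boussinesq vertical stress below a point load on an elastic half-space:
Δσ_z = 3P/(2πz²) · [1 + (r/z)²]^(−5/2)
r/z = 3.9/2.4 = 1.625; [1+(r/z)²]^(−5/2) = 0.039542.
Δσ_z = 3×605/(2π×2.4²) × 0.039542 = 50.15 × 0.039542 = 1.983 kPa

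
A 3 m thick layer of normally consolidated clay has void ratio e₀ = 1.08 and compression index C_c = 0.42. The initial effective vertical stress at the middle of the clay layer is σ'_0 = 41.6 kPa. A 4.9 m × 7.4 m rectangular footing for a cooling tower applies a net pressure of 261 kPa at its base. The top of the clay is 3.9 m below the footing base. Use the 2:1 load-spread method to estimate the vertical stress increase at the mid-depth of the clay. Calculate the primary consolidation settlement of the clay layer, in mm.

S_c ≈ 264 mm

Mid-depth of clay below the footing base: z = 3.9 + 3/2 = 5.4 m.
Stress increase at mid-clay by the 2:1 spreading method:
Δσ = qBL/((B+z)(L+z)) = 261×4.9×7.4/((4.9+5.4)(7.4+5.4)) = 71.783 kPa
Final effective stress: σ'_f = σ'_0 + Δσ = 41.6 + 71.783 = 113.38 kPa.
Normally consolidated clay, so the full stress increment lies on the virgin compression line:
S_c = C_c·H/(1+e₀)·log₁₀(σ'_f/σ'_0) = 0.42×3/(1+1.08)×log₁₀(113.38/41.6)
    = 0.60577 × 0.43544 = 0.2638 m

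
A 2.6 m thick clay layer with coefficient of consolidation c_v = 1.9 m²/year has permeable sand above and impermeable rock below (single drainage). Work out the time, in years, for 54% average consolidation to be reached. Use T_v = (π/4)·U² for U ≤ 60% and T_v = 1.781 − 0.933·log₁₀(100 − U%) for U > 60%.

t ≈ 0.815 years

Drainage path length: H_d = H = 2.6 m (single drainage).
U ≤ 60%: T_v = (π/4)·U² = (π/4)×0.54² = 0.22902.
t = T_v·H_d²/c_v = 0.22902×2.6²/1.9 = 0.8148 years.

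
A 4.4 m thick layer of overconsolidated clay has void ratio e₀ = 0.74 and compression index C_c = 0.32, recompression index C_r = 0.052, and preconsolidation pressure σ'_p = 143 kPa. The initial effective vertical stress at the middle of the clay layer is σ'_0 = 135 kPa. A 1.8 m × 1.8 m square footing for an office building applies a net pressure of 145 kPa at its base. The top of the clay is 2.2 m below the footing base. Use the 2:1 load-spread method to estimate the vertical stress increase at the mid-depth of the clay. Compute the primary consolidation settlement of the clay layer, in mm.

S_c ≈ 13.5 mm

Mid-depth of clay below the footing base: z = 2.2 + 4.4/2 = 4.4 m.
Stress increase at mid-clay by the 2:1 spreading method:
Δσ = qBL/((B+z)(L+z)) = 145×1.8×1.8/((1.8+4.4)(1.8+4.4)) = 12.222 kPa
Final effective stress: σ'_f = 135 + 12.222 = 147.22 kPa.
σ'_f = 147.22 > σ'_p = 143 kPa, so the stress path crosses the preconsolidation pressure — recompression up to σ'_p, then virgin compression beyond:
S_c = H/(1+e₀)·[C_r·log₁₀(σ'_p/σ'_0) + C_c·log₁₀(σ'_f/σ'_p)]
    = 4.4/1.74 × [0.052×log₁₀(143/135) + 0.32×log₁₀(147.22/143)]
    = 2.5287 × [0.0013001 + 0.0040418] = 0.01351 m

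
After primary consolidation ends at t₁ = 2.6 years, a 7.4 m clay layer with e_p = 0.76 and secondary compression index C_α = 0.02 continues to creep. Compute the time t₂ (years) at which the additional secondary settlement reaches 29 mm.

S_s = C_α·H/(1+e_p)·log₁₀(t₂/t₁) ⇒ log₁₀(t₂/t₁) = S_s·(1+e_p)/(C_α·H).
log₁₀(t₂/t₁) = 0.029 × (1+0.76) / (0.02×7.4) = 0.3449
t₂ = t₁ × 10^0.3449 = 2.6 × 2.212 = 5.752 years

t₂ ≈ 5.75 years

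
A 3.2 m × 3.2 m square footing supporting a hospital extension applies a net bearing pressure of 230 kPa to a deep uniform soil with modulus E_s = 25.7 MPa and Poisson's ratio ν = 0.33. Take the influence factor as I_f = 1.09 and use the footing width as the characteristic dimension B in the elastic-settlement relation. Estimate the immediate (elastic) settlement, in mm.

S_e ≈ 27.8 mm

Immediate (elastic) settlement: S_e = q·B·(1−ν²)/E_s · I_f.
E_s = 25.7 MPa = 25700 kPa.
S_e = 230 × 3.2 × (1 − 0.33²) / 25700 × 1.09
    = 230 × 3.2 × 0.8911 / 25700 × 1.09
    = 0.02782 m = 27.82 mm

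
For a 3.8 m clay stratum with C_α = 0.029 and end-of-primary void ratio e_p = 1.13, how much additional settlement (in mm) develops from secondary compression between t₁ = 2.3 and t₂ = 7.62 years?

Secondary compression: S_s = C_α·H/(1+e_p)·log₁₀(t₂/t₁)
S_s = 0.029×3.8/(1+1.13)×log₁₀(7.62/2.3)
    = 0.05174 × 0.5202 = 0.02692 m

S_s ≈ 26.9 mm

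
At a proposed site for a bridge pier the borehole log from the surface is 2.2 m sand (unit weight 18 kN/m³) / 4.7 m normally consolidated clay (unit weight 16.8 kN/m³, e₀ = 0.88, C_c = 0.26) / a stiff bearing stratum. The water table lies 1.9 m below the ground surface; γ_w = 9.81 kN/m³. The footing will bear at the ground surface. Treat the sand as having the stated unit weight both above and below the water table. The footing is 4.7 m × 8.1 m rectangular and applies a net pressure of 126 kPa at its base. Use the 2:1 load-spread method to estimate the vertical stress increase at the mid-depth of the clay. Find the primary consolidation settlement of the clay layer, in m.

S_c ≈ 0.162 m

Mid-depth of clay below the ground surface: z = 2.2 + 4.7/2 = 4.55 m.
Total vertical stress at mid-clay: σ_v = 18×2.2 + 16.8×2.35 = 79.08 kPa.
Pore pressure: u = 9.81×(4.55 − 1.9) = 25.997 kPa.
Initial effective stress: σ'_0 = σ_v − u = 79.08 − 25.997 = 53.083 kPa.
Stress increase at mid-clay by the 2:1 spreading method:
Δσ = qBL/((B+z)(L+z)) = 126×4.7×8.1/((4.7+4.55)(8.1+4.55)) = 40.994 kPa
Final effective stress: σ'_f = σ'_0 + Δσ = 53.083 + 40.994 = 94.077 kPa.
Normally consolidated clay, so the full stress increment lies on the virgin compression line:
S_c = C_c·H/(1+e₀)·log₁₀(σ'_f/σ'_0) = 0.26×4.7/(1+0.88)×log₁₀(94.077/53.083)
    = 0.65 × 0.24853 = 0.1615 m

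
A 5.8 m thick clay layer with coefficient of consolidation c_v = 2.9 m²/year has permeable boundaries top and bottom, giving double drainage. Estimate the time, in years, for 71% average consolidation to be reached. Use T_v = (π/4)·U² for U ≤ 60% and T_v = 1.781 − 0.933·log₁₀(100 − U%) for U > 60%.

Drainage path length: H_d = H/2 = 2.9 m (double drainage).
U > 60%: T_v = 1.781 − 0.933·log₁₀(100 − 71) = 0.41658.
t = T_v·H_d²/c_v = 0.41658×2.9²/2.9 = 1.208 years.

t ≈ 1.21 years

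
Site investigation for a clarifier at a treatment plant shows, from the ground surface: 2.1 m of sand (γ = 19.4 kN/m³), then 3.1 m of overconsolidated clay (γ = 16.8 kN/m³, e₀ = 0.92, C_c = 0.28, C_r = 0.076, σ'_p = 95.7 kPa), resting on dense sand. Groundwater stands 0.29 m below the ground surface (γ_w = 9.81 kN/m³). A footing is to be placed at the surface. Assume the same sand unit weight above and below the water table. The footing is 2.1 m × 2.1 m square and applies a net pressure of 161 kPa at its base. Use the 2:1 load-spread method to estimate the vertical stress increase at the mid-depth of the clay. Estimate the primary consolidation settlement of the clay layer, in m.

S_c ≈ 0.0262 m

Mid-depth of clay below the ground surface: z = 2.1 + 3.1/2 = 3.65 m.
Total vertical stress at mid-clay: σ_v = 19.4×2.1 + 16.8×1.55 = 66.78 kPa.
Pore pressure: u = 9.81×(3.65 − 0.29) = 32.962 kPa.
Initial effective stress: σ'_0 = σ_v − u = 66.78 − 32.962 = 33.818 kPa.
Stress increase at mid-clay by the 2:1 spreading method:
Δσ = qBL/((B+z)(L+z)) = 161×2.1×2.1/((2.1+3.65)(2.1+3.65)) = 21.475 kPa
Final effective stress: σ'_f = 33.818 + 21.475 = 55.293 kPa.
σ'_f = 55.293 ≤ σ'_p = 95.7 kPa, so the clay remains overconsolidated and only the recompression index applies:
S_c = C_r·H/(1+e₀)·log₁₀(σ'_f/σ'_0) = 0.076×3.1/1.92×log₁₀(55.293/33.818)
    = 0.12271 × 0.21352 = 0.0262 m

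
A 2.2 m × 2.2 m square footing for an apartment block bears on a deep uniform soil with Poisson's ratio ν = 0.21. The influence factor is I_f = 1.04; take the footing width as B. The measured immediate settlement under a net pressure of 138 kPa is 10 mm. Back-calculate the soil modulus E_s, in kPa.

S_e = q·B·(1−ν²)/E_s · I_f  ⇒  E_s = q·B·(1−ν²)·I_f / S_e.
E_s = 138 × 2.2 × 0.9559 × 1.04 / 0.01 = 30180 kPa

E_s ≈ 30200 kPa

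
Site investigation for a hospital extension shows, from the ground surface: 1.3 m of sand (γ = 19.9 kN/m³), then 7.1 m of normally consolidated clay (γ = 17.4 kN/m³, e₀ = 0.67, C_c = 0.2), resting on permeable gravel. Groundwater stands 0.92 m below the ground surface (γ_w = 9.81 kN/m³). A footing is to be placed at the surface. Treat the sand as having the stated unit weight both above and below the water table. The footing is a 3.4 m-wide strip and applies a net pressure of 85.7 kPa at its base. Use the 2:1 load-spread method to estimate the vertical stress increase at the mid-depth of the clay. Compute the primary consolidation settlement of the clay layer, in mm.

S_c ≈ 200 mm

Mid-depth of clay below the ground surface: z = 1.3 + 7.1/2 = 4.85 m.
Total vertical stress at mid-clay: σ_v = 19.9×1.3 + 17.4×3.55 = 87.64 kPa.
Pore pressure: u = 9.81×(4.85 − 0.92) = 38.553 kPa.
Initial effective stress: σ'_0 = σ_v − u = 87.64 − 38.553 = 49.087 kPa.
Stress increase at mid-clay by the 2:1 spreading method:
Δσ = qB/(B+z) = 85.7×3.4/(3.4+4.85) = 35.319 kPa
Final effective stress: σ'_f = σ'_0 + Δσ = 49.087 + 35.319 = 84.406 kPa.
Normally consolidated clay, so the full stress increment lies on the virgin compression line:
S_c = C_c·H/(1+e₀)·log₁₀(σ'_f/σ'_0) = 0.2×7.1/(1+0.67)×log₁₀(84.406/49.087)
    = 0.8503 × 0.23541 = 0.2002 m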